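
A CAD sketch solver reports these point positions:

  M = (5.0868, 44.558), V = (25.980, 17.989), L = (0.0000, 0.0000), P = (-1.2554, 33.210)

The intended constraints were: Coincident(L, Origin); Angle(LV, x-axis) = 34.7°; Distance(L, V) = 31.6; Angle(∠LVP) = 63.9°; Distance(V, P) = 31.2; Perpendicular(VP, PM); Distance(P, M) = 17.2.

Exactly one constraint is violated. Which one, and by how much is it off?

Distance(P, M) = 17.2 — off by 4.20.

L = (0.00, 0.00) ✓; LV at 34.70° ✓; |LV| = 31.60 ✓; ∠LVP = 63.90° ✓; |VP| = 31.20 ✓; ∠(VP, PM) = 90.00° ✓; |PM| = 13.00 ✗.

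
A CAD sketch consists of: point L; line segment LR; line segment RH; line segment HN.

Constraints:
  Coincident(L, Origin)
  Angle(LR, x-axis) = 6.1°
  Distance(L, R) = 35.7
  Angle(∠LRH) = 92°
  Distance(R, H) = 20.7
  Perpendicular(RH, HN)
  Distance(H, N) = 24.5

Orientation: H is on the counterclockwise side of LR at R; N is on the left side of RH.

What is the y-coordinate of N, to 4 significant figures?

22.69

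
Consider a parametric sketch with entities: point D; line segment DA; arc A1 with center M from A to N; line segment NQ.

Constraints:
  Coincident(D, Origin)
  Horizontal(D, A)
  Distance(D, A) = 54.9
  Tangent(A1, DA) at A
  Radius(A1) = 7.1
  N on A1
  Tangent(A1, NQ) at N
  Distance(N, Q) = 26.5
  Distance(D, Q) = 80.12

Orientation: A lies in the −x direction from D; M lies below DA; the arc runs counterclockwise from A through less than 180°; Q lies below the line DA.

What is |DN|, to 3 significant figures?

60.7

D is at the origin; DA is horizontal with |DA| = 54.9 and A on the −x side, so A = (-54.9, 0.00). Since A1 is tangent to DA there, MA ⟂ DA, so M = A + (0, -7.1) = (-54.9, -7.10). Since MN ⟂ NQ (tangency), |MQ| = √(7.1² + 26.5²) = 27.4 regardless of where N sits on A1. So Q lies on both circle(D, 80.12) and circle(M, 27.4); the below-DA intersection is Q = (-76.4, -24.1). N is the foot of the tangent from Q: N = (-60.6, -2.87).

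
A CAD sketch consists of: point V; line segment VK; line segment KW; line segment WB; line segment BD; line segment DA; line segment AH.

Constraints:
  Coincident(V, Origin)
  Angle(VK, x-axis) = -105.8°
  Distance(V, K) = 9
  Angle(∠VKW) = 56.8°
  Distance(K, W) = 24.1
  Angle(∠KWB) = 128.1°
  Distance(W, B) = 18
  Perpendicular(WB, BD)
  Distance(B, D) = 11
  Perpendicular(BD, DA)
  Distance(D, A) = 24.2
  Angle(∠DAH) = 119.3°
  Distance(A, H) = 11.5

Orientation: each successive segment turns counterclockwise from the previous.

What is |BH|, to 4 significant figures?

29.84

The perpendicularity gives DA at right angles to BD, so DA runs at -110.7°; with |DA| = 24.2, A = (8.065, -3.365). ∠DAH = 119.3° gives AH at -50.00° from the x-axis; with |AH| = 11.5, H = (15.46, -12.17). Then |BH| = |H − B| = 29.84.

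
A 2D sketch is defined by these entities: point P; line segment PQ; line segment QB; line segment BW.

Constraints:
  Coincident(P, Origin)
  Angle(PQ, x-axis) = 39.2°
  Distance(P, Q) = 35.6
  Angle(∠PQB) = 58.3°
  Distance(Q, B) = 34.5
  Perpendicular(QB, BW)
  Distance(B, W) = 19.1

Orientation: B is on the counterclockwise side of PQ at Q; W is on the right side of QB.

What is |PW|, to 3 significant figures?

51.9

P is at the origin; PQ runs at 39.2° with length 35.6, so Q = 35.6·(cos 39.2°, sin 39.2°) = (27.6, 22.5). ∠PQB = 58.3°, so QB runs at 39.2° + (180° − 58.3°) = 161° from the x-axis; with |QB| = 34.5, B = Q + 34.5·(cos 161°, sin 161°) = (-5.01, 33.8). QB is perpendicular to BW; with |BW| = 19.1 on the right of QB, W = B + 19.1·(0.327, 0.945) = (1.24, 51.8). Then |PW| = |W − P| = 51.9.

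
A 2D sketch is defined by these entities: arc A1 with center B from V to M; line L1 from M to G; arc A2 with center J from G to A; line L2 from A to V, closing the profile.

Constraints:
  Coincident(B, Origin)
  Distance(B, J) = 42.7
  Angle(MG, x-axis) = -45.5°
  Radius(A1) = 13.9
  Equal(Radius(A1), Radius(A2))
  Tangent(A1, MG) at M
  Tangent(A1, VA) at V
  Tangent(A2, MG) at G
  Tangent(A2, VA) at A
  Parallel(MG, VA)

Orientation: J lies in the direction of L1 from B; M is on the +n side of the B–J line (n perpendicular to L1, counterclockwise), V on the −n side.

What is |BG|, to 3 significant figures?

44.9

The slot axis is L1's direction at -45.5°, so u = (cos -45.5°, sin -45.5°) = (0.701, -0.713) and n = (−sin -45.5°, cos -45.5°) = (0.713, 0.701). B is at the origin and J lies 42.7 along u from B, so J = 42.7·u = (29.9, -30.5). Tangency of A1 to both parallel lines with radius 13.9 puts M and V at B ± 13.9·n: M = (9.91, 9.74), V = (-9.91, -9.74). Equal radii place G and A the same way about J: G = J + 13.9·n = (39.8, -20.7), A = J − 13.9·n = (20.0, -40.2). Then |BG| = |G − B| = 44.9.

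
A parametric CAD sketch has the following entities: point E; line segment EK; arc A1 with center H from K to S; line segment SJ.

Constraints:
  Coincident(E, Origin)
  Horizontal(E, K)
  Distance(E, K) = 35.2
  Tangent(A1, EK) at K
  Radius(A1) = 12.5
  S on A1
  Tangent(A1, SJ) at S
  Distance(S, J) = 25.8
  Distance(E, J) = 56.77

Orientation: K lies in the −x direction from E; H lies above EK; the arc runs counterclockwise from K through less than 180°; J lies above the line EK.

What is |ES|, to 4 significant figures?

31.63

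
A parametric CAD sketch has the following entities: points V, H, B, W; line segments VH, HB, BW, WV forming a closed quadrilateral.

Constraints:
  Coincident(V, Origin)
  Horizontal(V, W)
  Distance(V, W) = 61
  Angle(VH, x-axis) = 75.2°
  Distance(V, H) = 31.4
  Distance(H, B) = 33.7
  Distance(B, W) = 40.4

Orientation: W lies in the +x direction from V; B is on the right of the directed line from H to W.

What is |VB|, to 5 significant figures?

20.630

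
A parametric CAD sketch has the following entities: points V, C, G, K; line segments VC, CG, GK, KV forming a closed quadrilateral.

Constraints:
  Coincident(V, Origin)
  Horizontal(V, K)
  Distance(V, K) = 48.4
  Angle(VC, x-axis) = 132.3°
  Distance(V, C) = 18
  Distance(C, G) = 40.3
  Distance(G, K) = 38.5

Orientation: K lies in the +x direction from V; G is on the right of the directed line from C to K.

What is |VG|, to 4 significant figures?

22.32

V is at the origin; VK is horizontal with |VK| = 48.4 and K in +x, so K = (48.4, 0). VC runs at 132.3° with |VC| = 18.0, so C = (-12.11, 13.31). G is determined by |CG| = 40.3 and |GK| = 38.5 together: it lies at the intersection of circle(C, 40.3) and circle(K, 38.5). With |CK| = 61.96, the foot of the radical line on CK is 32.13 from C and the perpendicular offset is √(40.3² − 32.13²) = 24.33. Taking the right-of-CK solution: G = (14.03, -17.35).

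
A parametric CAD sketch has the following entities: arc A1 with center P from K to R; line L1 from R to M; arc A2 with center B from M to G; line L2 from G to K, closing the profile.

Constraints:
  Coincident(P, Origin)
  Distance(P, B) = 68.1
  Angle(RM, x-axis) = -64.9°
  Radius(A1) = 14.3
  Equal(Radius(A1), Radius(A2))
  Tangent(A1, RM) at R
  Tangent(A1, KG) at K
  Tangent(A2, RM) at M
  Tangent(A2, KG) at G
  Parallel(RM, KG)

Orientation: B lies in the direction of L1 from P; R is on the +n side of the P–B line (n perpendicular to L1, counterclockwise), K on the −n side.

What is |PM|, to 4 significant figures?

69.59

The slot axis is L1's direction at -64.9°, so u = (cos -64.9°, sin -64.9°) = (0.4242, -0.9056) and n = (−sin -64.9°, cos -64.9°) = (0.9056, 0.4242). P is at the origin and B lies 68.1 along u from P, so B = 68.1·u = (28.89, -61.67). Tangency of A1 to both parallel lines with radius 14.3 puts R and K at P ± 14.3·n: R = (12.95, 6.066), K = (-12.95, -6.066). Equal radii place M and G the same way about B: M = B + 14.3·n = (41.84, -55.60), G = B − 14.3·n = (15.94, -67.74). Then |PM| = |M − P| = 69.59.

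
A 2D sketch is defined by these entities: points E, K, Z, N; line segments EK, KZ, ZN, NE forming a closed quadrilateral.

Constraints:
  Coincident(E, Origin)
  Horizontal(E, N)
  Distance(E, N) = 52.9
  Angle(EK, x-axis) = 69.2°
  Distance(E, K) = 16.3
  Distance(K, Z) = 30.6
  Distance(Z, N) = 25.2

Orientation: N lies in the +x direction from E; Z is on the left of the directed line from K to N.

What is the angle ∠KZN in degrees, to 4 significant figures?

124.8°

Checks: |KZ| = 30.60 ✓; |ZN| = 25.20 ✓.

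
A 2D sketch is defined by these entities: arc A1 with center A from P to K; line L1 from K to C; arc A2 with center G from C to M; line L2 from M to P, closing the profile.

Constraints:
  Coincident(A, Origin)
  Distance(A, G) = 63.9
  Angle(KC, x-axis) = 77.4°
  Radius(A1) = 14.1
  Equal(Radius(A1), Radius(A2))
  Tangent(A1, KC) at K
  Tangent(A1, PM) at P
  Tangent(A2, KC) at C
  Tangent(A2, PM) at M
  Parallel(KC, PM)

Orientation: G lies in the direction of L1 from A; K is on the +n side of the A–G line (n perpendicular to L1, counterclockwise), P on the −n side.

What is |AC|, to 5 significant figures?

65.437

Tangency of A1 to both parallel lines with radius 14.1 puts K and P at A ± 14.1·n: K = (-13.760, 3.0758), P = (13.760, -3.0758). Equal radii place C and M the same way about G: C = G + 14.1·n = (0.17893, 65.437), M = G − 14.1·n = (27.700, 59.285). Then |AC| = |C − A| = 65.437.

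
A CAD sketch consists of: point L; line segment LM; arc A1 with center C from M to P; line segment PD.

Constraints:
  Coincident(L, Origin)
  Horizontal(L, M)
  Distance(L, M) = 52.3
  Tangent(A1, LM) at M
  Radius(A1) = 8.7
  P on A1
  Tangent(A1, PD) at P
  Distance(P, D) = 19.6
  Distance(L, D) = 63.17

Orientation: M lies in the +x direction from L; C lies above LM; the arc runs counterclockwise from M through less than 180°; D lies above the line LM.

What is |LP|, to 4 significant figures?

61.68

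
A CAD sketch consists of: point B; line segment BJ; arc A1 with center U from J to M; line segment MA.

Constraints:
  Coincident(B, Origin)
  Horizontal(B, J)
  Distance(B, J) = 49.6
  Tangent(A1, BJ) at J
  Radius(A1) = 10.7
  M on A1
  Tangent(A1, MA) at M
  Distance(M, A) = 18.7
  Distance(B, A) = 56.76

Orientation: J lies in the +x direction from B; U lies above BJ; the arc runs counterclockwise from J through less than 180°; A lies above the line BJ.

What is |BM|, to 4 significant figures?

60.61

B is at the origin; BJ is horizontal with |BJ| = 49.6 and J on the +x side, so J = (49.60, 0.000). The tangent condition forces UJ to be normal to BJ, so U = J + (0, 10.7) = (49.60, 10.70). Since UM ⟂ MA (tangency), |UA| = √(10.7² + 18.7²) = 21.54 regardless of where M sits on A1. So A lies on both circle(B, 56.76) and circle(U, 21.54); the above-BJ intersection is A = (46.83, 32.07). M is the foot of the tangent from A: M = (58.13, 17.16).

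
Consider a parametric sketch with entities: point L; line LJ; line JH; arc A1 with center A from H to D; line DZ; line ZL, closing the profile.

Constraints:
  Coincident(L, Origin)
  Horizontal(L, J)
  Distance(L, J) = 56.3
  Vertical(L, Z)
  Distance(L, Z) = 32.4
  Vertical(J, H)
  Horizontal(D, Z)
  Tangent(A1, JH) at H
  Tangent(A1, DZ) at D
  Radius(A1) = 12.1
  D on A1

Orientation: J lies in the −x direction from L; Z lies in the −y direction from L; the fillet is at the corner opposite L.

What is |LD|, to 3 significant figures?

54.8

L is at the origin; L and J share the same y with |LJ| = 56.3 and J on the −x side, so J = (-56.3, 0.00). LZ is vertical with |LZ| = 32.4 and Z on the −y side, so Z = (0.00, -32.4). The virtual corner opposite L is at (-56.3, -32.4). Tangency of A1 to JH means the radius AH is perpendicular to JH and the tangent condition forces AD to be normal to DZ, with radius 12.1, so the center A sits 12.1 in from both sides at A = (-44.2, -20.3). That places the tangent points at H = (-56.3, -20.3) on JH and D = (-44.2, -32.4) on DZ. Then |LD| = |D − L| = 54.8.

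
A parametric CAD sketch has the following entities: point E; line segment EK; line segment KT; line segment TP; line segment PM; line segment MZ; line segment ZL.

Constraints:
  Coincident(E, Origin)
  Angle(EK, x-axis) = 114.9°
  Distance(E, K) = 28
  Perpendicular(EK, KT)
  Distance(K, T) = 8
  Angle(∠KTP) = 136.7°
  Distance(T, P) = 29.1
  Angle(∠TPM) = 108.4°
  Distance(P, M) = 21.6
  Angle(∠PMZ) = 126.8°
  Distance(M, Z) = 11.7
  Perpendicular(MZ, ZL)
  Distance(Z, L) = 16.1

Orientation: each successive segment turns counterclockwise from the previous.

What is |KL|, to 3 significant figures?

26.7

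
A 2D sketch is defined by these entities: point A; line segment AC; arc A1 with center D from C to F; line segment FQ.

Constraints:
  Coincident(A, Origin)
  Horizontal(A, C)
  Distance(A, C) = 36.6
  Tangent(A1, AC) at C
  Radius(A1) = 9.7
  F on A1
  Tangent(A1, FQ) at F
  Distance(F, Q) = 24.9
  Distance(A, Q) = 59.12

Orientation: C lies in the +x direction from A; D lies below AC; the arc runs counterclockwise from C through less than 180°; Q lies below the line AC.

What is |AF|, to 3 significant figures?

34.6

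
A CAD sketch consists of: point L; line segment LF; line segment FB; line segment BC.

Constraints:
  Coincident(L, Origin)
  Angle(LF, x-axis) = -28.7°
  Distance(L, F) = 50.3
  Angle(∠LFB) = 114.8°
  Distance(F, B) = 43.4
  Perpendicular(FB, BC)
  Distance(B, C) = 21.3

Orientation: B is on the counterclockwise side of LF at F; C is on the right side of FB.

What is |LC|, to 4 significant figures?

92.97

∠LFB = 114.8°, so FB runs at -28.7° + (180° − 114.8°) = 36.50° from the x-axis; with |FB| = 43.4, B = F + 43.4·(cos 36.50°, sin 36.50°) = (79.01, 1.660). FB is perpendicular to BC; with |BC| = 21.3 on the right of FB, C = B + 21.3·(0.5948, -0.8039) = (91.68, -15.46). Then |LC| = |C − L| = 92.97.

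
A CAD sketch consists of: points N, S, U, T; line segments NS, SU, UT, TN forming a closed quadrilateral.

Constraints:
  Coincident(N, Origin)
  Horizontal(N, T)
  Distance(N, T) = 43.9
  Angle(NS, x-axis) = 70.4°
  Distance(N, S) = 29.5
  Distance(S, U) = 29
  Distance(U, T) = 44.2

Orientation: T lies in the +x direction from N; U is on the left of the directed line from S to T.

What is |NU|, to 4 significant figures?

55.26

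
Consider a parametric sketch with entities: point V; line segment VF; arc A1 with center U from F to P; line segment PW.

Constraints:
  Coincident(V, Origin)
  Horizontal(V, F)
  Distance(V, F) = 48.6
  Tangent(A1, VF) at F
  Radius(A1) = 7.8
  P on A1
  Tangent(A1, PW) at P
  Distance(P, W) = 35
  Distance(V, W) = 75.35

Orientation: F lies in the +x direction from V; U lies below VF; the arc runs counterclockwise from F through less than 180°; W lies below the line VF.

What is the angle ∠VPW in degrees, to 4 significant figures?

143.8°

Checks: |UP| = 7.800 ✓; ∠(UP, PW) = 90.00° ✓; |PW| = 35.00 ✓; |VW| = 75.35 ✓.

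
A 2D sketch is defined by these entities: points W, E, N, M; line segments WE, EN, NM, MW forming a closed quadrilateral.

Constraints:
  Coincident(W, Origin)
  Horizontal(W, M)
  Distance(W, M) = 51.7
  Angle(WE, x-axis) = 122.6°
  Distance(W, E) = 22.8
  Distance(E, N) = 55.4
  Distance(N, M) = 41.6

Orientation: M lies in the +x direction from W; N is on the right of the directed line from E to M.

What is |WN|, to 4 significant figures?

32.63

W is at the origin; WM is horizontal with |WM| = 51.7 and M in +x, so M = (51.7, 0). WE runs at 122.6° with |WE| = 22.8, so E = (-12.28, 19.21). N is determined by |EN| = 55.4 and |NM| = 41.6 together: it lies at the intersection of circle(E, 55.4) and circle(M, 41.6). With |EM| = 66.80, the foot of the radical line on EM is 43.42 from E and the perpendicular offset is √(55.4² − 43.42²) = 34.41. Taking the right-of-EM solution: N = (19.41, -26.23).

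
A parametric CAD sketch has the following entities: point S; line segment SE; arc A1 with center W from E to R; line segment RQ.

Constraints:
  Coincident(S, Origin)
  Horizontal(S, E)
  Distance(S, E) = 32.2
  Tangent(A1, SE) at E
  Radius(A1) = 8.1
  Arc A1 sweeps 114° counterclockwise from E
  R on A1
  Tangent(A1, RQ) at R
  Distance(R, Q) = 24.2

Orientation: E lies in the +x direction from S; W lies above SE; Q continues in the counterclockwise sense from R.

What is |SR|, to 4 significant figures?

41.21

The tangent condition forces WE to be normal to SE, so W = E + (0, 8.1) = (32.20, 8.100). On A1, E sits at bearing -90° from W; a 114° counterclockwise sweep puts R at bearing 24°, so R = W + 8.1·(cos 24°, sin 24°) = (39.60, 11.39). Then |SR| = |R − S| = 41.21.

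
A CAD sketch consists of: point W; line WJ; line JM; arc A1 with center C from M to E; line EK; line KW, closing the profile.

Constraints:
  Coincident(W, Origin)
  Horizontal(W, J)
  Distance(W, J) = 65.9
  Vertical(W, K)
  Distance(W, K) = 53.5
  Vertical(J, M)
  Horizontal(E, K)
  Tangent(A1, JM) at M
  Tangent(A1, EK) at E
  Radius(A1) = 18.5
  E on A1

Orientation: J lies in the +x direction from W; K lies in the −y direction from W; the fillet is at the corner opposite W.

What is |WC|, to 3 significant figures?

58.9

W is at the origin; WJ is horizontal with |WJ| = 65.9 and J on the +x side, so J = (65.9, 0.00). W and K share the same x with |WK| = 53.5 and K on the −y side, so K = (0.00, -53.5). The virtual corner opposite W is at (65.9, -53.5). Since A1 is tangent to JM there, CM ⟂ JM and since A1 is tangent to EK there, CE ⟂ EK, with radius 18.5, so the center C sits 18.5 in from both sides at C = (47.4, -35.0). Then |WC| = |C − W| = 58.9.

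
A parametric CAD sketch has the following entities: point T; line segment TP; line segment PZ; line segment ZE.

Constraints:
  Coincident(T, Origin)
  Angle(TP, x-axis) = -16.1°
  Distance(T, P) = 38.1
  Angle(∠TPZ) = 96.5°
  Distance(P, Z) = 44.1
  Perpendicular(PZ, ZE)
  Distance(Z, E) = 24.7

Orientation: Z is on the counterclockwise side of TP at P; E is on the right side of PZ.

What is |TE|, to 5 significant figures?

79.101

∠TPZ = 96.5°, so PZ runs at -16.1° + (180° − 96.5°) = 67.400° from the x-axis; with |PZ| = 44.1, Z = P + 44.1·(cos 67.400°, sin 67.400°) = (53.553, 30.148). The perpendicularity gives ZE at right angles to PZ; with |ZE| = 24.7 on the right of PZ, E = Z + 24.7·(0.92321, -0.38430) = (76.356, 20.656). Then |TE| = |E − T| = 79.101.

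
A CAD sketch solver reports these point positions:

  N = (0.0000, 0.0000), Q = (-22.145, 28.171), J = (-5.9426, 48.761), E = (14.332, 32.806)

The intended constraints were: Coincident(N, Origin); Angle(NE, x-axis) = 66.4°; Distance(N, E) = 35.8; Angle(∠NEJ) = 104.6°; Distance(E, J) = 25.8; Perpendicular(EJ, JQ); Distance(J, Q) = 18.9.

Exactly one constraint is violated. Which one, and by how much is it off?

Distance(J, Q) = 18.9 — off by 7.30.

N = (0.00, 0.00) ✓; NE at 66.40° ✓; |NE| = 35.80 ✓; ∠NEJ = 104.6° ✓; |EJ| = 25.80 ✓; ∠(EJ, JQ) = 90.00° ✓; |JQ| = 26.20 ✗.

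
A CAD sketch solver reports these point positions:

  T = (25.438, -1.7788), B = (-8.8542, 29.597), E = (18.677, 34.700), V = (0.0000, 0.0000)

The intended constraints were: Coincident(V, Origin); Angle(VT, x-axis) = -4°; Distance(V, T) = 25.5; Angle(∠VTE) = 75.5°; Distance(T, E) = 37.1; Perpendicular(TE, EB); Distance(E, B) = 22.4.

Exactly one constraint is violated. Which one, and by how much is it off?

Distance(E, B) = 22.4 — off by 5.60.

V = (0.00, 0.00) ✓; VT at -4.000° ✓; |VT| = 25.50 ✓; ∠VTE = 75.50° ✓; |TE| = 37.10 ✓; ∠(TE, EB) = 90.00° ✓; |EB| = 28.00 ✗.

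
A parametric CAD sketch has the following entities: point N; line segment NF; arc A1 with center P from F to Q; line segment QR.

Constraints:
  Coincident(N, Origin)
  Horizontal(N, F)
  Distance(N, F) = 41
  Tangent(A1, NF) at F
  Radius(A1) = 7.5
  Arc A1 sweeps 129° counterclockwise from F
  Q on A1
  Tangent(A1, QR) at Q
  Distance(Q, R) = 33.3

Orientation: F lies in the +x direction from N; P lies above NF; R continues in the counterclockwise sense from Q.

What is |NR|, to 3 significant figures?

46.1

N is at the origin; N and F share the same y with |NF| = 41.0 and F on the +x side, so F = (41.0, 0.00). Since A1 is tangent to NF there, PF ⟂ NF, so P = F + (0, 7.5) = (41.0, 7.50). On A1, F sits at bearing -90° from P; a 129° counterclockwise sweep puts Q at bearing 39°, so Q = P + 7.5·(cos 39°, sin 39°) = (46.8, 12.2). The tangent condition forces PQ to be normal to QR, so QR runs along (−sin 39°, cos 39°); with |QR| = 33.3, R = (25.9, 38.1). Then |NR| = |R − N| = 46.1.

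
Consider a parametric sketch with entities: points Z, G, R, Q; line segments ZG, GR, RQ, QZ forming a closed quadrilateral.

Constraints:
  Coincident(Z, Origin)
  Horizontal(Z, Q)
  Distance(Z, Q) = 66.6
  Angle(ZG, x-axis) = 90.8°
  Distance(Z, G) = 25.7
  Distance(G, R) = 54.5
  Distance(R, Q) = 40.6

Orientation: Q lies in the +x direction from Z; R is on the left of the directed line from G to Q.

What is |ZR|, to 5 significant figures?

65.058

Checks: |GR| = 54.50 ✓; |RQ| = 40.60 ✓.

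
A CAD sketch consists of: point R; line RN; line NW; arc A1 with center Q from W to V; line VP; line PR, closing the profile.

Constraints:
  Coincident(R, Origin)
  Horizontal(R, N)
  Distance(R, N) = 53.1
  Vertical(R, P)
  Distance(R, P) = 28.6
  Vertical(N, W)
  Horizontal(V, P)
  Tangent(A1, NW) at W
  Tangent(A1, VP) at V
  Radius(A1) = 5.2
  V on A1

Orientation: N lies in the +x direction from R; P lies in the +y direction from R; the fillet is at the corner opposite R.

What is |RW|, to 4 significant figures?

58.03

The virtual corner opposite R is at (53.10, 28.60). Tangency of A1 to NW means the radius QW is perpendicular to NW and the tangent condition forces QV to be normal to VP, with radius 5.2, so the center Q sits 5.2 in from both sides at Q = (47.90, 23.40). That places the tangent points at W = (53.10, 23.40) on NW and V = (47.90, 28.60) on VP. Then |RW| = |W − R| = 58.03.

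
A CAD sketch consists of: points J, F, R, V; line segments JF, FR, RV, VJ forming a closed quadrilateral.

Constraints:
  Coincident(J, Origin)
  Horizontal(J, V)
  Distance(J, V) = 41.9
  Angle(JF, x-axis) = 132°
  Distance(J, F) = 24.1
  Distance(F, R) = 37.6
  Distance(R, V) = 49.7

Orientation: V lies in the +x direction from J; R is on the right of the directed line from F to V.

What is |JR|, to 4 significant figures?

18.40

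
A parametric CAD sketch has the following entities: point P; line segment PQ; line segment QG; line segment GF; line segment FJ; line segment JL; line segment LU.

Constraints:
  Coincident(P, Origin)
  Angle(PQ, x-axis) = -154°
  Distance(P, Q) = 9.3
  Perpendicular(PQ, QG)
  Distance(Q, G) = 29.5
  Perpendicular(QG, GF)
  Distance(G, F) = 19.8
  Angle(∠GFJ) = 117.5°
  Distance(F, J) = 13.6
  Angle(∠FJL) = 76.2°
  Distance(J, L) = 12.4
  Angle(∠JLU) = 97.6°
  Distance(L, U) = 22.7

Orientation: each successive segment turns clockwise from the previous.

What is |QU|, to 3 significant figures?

36.1

∠FJL = 76.2° gives JL at -140° from the x-axis; with |JL| = 12.4, L = (-2.10, 15.1). ∠JLU = 97.6° gives LU at 137° from the x-axis; with |LU| = 22.7, U = (-18.8, 30.5). Then |QU| = |U − Q| = 36.1.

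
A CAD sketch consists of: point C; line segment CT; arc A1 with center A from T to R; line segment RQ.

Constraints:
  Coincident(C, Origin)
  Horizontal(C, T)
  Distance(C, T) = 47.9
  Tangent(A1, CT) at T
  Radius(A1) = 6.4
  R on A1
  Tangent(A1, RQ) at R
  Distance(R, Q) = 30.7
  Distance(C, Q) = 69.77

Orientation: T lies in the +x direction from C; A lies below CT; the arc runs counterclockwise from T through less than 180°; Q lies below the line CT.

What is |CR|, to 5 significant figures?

43.822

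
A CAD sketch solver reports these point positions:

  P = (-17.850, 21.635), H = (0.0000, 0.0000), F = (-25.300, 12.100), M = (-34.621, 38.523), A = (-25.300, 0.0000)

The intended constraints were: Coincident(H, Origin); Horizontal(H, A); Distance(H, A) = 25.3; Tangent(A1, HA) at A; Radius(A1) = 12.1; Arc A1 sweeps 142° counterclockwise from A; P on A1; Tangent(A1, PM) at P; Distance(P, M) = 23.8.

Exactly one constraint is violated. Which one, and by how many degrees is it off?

Tangent(A1, PM) at P — off by 7.20°.

H = (0.00, 0.00) ✓; H.y = 0.00, A.y = 0.00 ✓; |HA| = 25.30 ✓; ∠(FA, AH) = 90.00° ✓; |FA| = 12.10 ✓; bearing(F→P) − bearing(F→A) = 142.0° ✓; |FP| = 12.10 ✓; ∠(FP, PM) = 97.20° ✗; |PM| = 23.80 ✓.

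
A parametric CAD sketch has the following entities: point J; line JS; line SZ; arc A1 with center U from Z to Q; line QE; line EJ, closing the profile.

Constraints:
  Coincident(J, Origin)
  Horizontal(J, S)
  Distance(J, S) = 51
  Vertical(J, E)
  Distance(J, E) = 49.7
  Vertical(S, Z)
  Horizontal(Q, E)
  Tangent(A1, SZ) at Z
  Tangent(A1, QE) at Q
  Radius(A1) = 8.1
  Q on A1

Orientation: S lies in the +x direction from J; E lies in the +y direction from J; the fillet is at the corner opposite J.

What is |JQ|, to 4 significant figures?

65.65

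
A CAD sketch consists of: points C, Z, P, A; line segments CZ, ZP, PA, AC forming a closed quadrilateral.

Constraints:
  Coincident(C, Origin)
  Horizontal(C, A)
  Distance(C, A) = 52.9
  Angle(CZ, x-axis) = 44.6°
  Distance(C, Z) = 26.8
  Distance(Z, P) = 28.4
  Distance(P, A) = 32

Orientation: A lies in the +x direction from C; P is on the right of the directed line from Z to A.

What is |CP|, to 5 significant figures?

24.210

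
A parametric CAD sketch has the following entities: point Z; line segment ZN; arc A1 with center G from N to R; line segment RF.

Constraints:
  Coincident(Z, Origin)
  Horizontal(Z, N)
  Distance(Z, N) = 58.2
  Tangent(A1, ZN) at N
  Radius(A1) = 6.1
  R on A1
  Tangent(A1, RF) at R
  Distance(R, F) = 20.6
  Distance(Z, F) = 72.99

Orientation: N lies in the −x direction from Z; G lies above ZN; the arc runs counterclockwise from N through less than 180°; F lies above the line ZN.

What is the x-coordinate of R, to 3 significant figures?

-53.9

Checks: |GN| = 6.100 ✓; |GR| = 6.100 ✓; ∠(GR, RF) = 90.00° ✓; |RF| = 20.60 ✓; |ZF| = 72.99 ✓.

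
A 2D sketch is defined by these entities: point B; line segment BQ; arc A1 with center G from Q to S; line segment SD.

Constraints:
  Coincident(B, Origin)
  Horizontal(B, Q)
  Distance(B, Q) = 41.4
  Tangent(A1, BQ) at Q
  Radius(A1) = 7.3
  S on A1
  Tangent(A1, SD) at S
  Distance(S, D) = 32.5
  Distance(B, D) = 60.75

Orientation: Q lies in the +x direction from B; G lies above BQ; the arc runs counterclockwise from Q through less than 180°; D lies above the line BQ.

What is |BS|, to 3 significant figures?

49.3

B is at the origin; B and Q share the same y with |BQ| = 41.4 and Q on the +x side, so Q = (41.4, 0.00). Since A1 is tangent to BQ there, GQ ⟂ BQ, so G = Q + (0, 7.3) = (41.4, 7.30). Since GS ⟂ SD (tangency), |GD| = √(7.3² + 32.5²) = 33.3 regardless of where S sits on A1. So D lies on both circle(B, 60.75) and circle(G, 33.3); the above-BQ intersection is D = (45.4, 40.4). S is the foot of the tangent from D: S = (48.7, 8.03).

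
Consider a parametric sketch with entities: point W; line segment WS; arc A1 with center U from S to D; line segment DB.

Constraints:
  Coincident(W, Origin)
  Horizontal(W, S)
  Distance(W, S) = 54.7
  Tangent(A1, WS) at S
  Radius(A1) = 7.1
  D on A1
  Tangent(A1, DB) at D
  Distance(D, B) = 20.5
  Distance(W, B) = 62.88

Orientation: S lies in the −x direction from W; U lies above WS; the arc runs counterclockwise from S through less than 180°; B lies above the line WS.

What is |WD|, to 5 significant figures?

49.119

Checks: |WS| = 54.70 ✓; |UD| = 7.100 ✓; ∠(UD, DB) = 90.00° ✓; |DB| = 20.50 ✓; |WB| = 62.88 ✓.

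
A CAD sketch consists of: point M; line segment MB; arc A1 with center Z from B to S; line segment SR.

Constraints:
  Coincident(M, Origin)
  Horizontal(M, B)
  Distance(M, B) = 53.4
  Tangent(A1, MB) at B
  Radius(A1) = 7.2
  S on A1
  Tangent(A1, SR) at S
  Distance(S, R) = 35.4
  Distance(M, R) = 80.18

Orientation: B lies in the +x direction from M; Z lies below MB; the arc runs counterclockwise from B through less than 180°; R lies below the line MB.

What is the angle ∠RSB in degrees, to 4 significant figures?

115.7°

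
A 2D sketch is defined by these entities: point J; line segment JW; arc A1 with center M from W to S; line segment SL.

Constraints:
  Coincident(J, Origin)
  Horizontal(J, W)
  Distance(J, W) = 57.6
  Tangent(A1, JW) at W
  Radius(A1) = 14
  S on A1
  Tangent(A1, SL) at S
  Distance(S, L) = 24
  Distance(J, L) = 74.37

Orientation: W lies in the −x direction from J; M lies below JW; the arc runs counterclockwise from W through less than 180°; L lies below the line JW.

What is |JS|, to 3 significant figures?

73.2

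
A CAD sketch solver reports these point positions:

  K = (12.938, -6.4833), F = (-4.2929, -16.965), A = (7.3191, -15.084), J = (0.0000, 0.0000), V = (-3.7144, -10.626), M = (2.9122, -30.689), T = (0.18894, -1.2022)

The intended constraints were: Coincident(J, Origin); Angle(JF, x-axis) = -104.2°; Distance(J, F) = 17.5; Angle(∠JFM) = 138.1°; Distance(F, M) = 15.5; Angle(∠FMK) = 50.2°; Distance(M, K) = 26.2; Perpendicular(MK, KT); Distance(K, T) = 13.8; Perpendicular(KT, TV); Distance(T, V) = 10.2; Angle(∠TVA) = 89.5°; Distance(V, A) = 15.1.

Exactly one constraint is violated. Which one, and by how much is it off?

Distance(V, A) = 15.1 — off by 3.20.

J = (0.00, 0.00) ✓; JF at -104.2° ✓; |JF| = 17.50 ✓; ∠JFM = 138.1° ✓; |FM| = 15.50 ✓; ∠FMK = 50.20° ✓; |MK| = 26.20 ✓; ∠(MK, KT) = 90.00° ✓; |KT| = 13.80 ✓; ∠(KT, TV) = 90.00° ✓; |TV| = 10.20 ✓; ∠TVA = 89.50° ✓; |VA| = 11.90 ✗.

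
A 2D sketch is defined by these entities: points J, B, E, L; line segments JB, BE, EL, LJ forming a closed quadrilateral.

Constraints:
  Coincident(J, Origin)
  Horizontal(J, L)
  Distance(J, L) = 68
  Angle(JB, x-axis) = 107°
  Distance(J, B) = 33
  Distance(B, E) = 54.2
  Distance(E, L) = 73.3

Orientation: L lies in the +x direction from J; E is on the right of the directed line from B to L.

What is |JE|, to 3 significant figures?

22.2

J is at the origin; JL is horizontal with |JL| = 68.0 and L in +x, so L = (68.0, 0). JB runs at 107.0° with |JB| = 33.0, so B = (-9.65, 31.6). E is determined by |BE| = 54.2 and |EL| = 73.3 together: it lies at the intersection of circle(B, 54.2) and circle(L, 73.3). With |BL| = 83.8, the foot of the radical line on BL is 27.4 from B and the perpendicular offset is √(54.2² − 27.4²) = 46.8. Taking the right-of-BL solution: E = (-1.89, -22.1).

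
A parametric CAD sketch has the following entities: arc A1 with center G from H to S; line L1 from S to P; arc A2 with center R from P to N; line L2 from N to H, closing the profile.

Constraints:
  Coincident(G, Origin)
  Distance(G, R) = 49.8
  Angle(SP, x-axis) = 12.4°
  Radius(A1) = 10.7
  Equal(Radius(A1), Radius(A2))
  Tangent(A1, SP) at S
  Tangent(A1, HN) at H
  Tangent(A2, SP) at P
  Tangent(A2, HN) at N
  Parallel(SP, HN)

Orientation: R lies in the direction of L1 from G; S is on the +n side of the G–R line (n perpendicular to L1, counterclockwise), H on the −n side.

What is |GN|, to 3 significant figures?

50.9

The slot axis is L1's direction at 12.4°, so u = (cos 12.4°, sin 12.4°) = (0.977, 0.215) and n = (−sin 12.4°, cos 12.4°) = (-0.215, 0.977). G is at the origin and R lies 49.8 along u from G, so R = 49.8·u = (48.6, 10.7). Tangency of A1 to both parallel lines with radius 10.7 puts S and H at G ± 10.7·n: S = (-2.30, 10.5), H = (2.30, -10.5). Equal radii place P and N the same way about R: P = R + 10.7·n = (46.3, 21.1), N = R − 10.7·n = (50.9, 0.243). Then |GN| = |N − G| = 50.9.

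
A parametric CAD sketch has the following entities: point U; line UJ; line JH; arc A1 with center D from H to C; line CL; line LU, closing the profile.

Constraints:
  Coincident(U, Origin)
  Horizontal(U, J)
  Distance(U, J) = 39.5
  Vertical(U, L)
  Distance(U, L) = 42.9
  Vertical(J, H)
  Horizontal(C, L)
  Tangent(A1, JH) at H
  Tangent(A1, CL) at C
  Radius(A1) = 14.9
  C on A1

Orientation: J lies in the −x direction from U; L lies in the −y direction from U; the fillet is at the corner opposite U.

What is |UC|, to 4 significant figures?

49.45

U is at the origin; UJ is horizontal with |UJ| = 39.5 and J on the −x side, so J = (-39.50, 0.000). UL is vertical with |UL| = 42.9 and L on the −y side, so L = (0.000, -42.90). The virtual corner opposite U is at (-39.50, -42.90). Tangency of A1 to JH means the radius DH is perpendicular to JH and since A1 is tangent to CL there, DC ⟂ CL, with radius 14.9, so the center D sits 14.9 in from both sides at D = (-24.60, -28.00). That places the tangent points at H = (-39.50, -28.00) on JH and C = (-24.60, -42.90) on CL. Then |UC| = |C − U| = 49.45.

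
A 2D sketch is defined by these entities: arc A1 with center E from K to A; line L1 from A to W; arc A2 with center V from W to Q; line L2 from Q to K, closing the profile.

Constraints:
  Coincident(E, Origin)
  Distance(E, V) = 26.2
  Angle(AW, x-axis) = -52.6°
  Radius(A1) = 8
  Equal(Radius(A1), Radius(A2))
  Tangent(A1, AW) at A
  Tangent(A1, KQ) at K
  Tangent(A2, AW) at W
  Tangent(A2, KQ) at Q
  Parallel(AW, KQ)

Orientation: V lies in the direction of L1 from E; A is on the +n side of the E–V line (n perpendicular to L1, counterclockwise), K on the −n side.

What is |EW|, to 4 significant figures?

27.39

Tangency of A1 to both parallel lines with radius 8.0 puts A and K at E ± 8.0·n: A = (6.355, 4.859), K = (-6.355, -4.859). Equal radii place W and Q the same way about V: W = V + 8.0·n = (22.27, -15.95), Q = V − 8.0·n = (9.558, -25.67). Then |EW| = |W − E| = 27.39.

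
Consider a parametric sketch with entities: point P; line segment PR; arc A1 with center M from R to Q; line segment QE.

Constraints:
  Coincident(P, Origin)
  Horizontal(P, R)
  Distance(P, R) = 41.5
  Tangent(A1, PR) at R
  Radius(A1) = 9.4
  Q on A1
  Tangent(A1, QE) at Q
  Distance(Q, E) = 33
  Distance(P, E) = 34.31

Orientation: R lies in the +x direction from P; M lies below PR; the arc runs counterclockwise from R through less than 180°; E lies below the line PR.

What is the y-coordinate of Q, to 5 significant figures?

-3.9832

Checks: |MQ| = 9.400 ✓; ∠(MQ, QE) = 90.00° ✓; |QE| = 33.00 ✓; |PE| = 34.31 ✓.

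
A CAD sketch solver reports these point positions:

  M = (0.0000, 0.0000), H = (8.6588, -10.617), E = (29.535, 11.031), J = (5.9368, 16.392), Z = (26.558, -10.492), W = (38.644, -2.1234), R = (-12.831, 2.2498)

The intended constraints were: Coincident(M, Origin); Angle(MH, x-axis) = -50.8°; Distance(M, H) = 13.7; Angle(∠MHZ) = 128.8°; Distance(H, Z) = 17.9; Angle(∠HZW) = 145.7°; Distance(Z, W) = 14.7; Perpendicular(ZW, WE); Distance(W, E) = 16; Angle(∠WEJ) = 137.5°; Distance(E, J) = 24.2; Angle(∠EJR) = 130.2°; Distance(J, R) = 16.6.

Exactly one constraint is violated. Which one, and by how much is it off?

Distance(J, R) = 16.6 — off by 6.90.

M = (0.00, 0.00) ✓; MH at -50.80° ✓; |MH| = 13.70 ✓; ∠MHZ = 128.8° ✓; |HZ| = 17.90 ✓; ∠HZW = 145.7° ✓; |ZW| = 14.70 ✓; ∠(ZW, WE) = 90.00° ✓; |WE| = 16.00 ✓; ∠WEJ = 137.5° ✓; |EJ| = 24.20 ✓; ∠EJR = 130.2° ✓; |JR| = 23.50 ✗.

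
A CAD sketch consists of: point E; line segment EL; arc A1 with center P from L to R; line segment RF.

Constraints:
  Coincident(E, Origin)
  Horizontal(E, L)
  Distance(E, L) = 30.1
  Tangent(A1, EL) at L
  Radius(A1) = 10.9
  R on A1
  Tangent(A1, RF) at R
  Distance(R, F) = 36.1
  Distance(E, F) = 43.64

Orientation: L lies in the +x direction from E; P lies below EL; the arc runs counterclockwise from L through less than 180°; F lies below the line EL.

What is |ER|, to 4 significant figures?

21.15

Checks: |PL| = 10.90 ✓; |PR| = 10.90 ✓; ∠(PR, RF) = 90.00° ✓; |RF| = 36.10 ✓; |EF| = 43.64 ✓.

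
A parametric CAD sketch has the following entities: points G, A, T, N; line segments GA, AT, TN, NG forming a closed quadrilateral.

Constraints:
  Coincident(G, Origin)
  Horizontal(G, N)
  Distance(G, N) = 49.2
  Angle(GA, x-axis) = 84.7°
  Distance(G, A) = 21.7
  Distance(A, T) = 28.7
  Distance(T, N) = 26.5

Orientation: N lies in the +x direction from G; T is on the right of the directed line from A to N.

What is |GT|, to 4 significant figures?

22.83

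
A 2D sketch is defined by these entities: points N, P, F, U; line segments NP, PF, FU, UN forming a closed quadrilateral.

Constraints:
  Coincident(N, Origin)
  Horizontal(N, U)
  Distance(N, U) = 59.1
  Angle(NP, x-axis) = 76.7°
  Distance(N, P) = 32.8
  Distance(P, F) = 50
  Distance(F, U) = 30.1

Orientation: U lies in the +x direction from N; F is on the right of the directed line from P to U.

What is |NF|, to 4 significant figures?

33.69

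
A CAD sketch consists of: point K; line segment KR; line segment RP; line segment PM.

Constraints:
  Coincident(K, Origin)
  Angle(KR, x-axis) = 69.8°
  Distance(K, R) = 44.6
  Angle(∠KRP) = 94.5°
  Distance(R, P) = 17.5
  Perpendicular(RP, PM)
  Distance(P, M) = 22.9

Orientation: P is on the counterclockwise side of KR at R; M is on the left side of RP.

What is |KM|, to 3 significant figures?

30.1

K is at the origin; KR runs at 69.8° with length 44.6, so R = 44.6·(cos 69.8°, sin 69.8°) = (15.4, 41.9). ∠KRP = 94.5°, so RP runs at 69.8° + (180° − 94.5°) = 155° from the x-axis; with |RP| = 17.5, P = R + 17.5·(cos 155°, sin 155°) = (-0.499, 49.2). RP is perpendicular to PM; with |PM| = 22.9 on the left of RP, M = P + 22.9·(-0.418, -0.909) = (-10.1, 28.4). Then |KM| = |M − K| = 30.1.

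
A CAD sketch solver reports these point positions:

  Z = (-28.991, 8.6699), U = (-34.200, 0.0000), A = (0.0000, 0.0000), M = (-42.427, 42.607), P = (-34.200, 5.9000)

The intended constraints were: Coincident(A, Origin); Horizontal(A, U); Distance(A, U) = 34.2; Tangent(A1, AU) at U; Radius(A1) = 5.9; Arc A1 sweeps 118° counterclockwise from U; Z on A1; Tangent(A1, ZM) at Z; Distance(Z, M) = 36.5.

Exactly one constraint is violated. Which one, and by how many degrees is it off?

Tangent(A1, ZM) at Z — off by 6.40°.

A = (0.00, 0.00) ✓; A.y = 0.00, U.y = 0.00 ✓; |AU| = 34.20 ✓; ∠(PU, UA) = 90.00° ✓; |PU| = 5.900 ✓; bearing(P→Z) − bearing(P→U) = 118.0° ✓; |PZ| = 5.900 ✓; ∠(PZ, ZM) = 96.40° ✗; |ZM| = 36.50 ✓.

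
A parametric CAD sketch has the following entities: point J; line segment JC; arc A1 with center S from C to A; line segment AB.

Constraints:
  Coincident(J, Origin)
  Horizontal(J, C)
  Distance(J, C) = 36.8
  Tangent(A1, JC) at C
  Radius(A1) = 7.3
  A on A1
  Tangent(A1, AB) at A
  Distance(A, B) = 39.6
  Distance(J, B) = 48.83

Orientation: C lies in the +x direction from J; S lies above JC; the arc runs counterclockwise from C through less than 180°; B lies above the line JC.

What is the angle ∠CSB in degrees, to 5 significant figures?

156.46°

Checks: ∠(SC, CJ) = 90.00° ✓; |SC| = 7.300 ✓; |SA| = 7.300 ✓; ∠(SA, AB) = 90.00° ✓; |AB| = 39.60 ✓; |JB| = 48.83 ✓.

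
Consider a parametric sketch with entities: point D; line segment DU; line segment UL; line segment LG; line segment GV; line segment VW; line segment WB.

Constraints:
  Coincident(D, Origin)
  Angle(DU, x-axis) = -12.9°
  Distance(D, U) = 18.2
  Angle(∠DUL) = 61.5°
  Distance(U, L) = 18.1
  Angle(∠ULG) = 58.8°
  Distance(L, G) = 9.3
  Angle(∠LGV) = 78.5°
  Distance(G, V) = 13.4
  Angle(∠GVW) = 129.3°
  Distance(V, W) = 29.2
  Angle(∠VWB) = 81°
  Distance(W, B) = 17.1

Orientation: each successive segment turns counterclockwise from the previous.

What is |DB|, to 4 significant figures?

44.60

∠GVW = 129.3° gives VW at 19.00° from the x-axis; with |VW| = 29.2, W = (45.52, 9.056). ∠VWB = 81.0° gives WB at 118.0° from the x-axis; with |WB| = 17.1, B = (37.49, 24.15). Then |DB| = |B − D| = 44.60.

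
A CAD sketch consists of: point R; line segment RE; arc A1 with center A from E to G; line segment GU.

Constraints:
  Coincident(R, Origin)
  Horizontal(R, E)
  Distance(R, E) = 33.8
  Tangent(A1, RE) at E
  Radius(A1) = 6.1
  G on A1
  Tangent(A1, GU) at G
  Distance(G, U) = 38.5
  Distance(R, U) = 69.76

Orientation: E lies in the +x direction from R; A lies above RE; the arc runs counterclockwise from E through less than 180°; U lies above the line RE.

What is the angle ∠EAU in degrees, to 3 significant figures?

136°

R is at the origin; R and E share the same y with |RE| = 33.8 and E on the +x side, so E = (33.8, 0.00). Since A1 is tangent to RE there, AE ⟂ RE, so A = E + (0, 6.1) = (33.8, 6.10). Since AG ⟂ GU (tangency), |AU| = √(6.1² + 38.5²) = 39.0 regardless of where G sits on A1. So U lies on both circle(R, 69.76) and circle(A, 39.0); the above-RE intersection is U = (60.8, 34.2). G is the foot of the tangent from U: G = (38.8, 2.62).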